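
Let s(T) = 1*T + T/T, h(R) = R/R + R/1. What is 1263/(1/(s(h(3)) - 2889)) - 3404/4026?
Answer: -7332338098/2013 ≈ -3.6425e+6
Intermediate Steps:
h(R) = 1 + R (h(R) = 1 + R*1 = 1 + R)
s(T) = 1 + T (s(T) = T + 1 = 1 + T)
1263/(1/(s(h(3)) - 2889)) - 3404/4026 = 1263/(1/((1 + (1 + 3)) - 2889)) - 3404/4026 = 1263/(1/((1 + 4) - 2889)) - 3404*1/4026 = 1263/(1/(5 - 2889)) - 1702/2013 = 1263/(1/(-2884)) - 1702/2013 = 1263/(-1/2884) - 1702/2013 = 1263*(-2884) - 1702/2013 = -3642492 - 1702/2013 = -7332338098/2013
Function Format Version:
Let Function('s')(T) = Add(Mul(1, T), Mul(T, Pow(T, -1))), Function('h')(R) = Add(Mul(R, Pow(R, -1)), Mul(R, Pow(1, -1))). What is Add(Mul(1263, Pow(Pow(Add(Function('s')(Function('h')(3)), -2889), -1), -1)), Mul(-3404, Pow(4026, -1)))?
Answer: Rational(-7332338098, 2013) ≈ -3.6425e+6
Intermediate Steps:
Function('h')(R) = Add(1, R) (Function('h')(R) = Add(1, Mul(R, 1)) = Add(1, R))
Function('s')(T) = Add(1, T) (Function('s')(T) = Add(T, 1) = Add(1, T))
Add(Mul(1263, Pow(Pow(Add(Function('s')(Function('h')(3)), -2889), -1), -1)), Mul(-3404, Pow(4026, -1))) = Add(Mul(1263, Pow(Pow(Add(Add(1, Add(1, 3)), -2889), -1), -1)), Mul(-3404, Pow(4026, -1))) = Add(Mul(1263, Pow(Pow(Add(Add(1, 4), -2889), -1), -1)), Mul(-3404, Rational(1, 4026))) = Add(Mul(1263, Pow(Pow(Add(5, -2889), -1), -1)), Rational(-1702, 2013)) = Add(Mul(1263, Pow(Pow(-2884, -1), -1)), Rational(-1702, 2013)) = Add(Mul(1263, Pow(Rational(-1, 2884), -1)), Rational(-1702, 2013)) = Add(Mul(1263, -2884), Rational(-1702, 2013)) = Add(-3642492, Rational(-1702, 2013)) = Rational(-7332338098, 2013)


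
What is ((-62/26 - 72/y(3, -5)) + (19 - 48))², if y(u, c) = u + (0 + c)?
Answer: 3600/169 ≈ 21.302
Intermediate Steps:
y(u, c) = c + u (y(u, c) = u + c = c + u)
((-62/26 - 72/y(3, -5)) + (19 - 48))² = ((-62/26 - 72/(-5 + 3)) + (19 - 48))² = ((-62*1/26 - 72/(-2)) - 29)² = ((-31/13 - 72*(-½)) - 29)² = ((-31/13 + 36) - 29)² = (437/13 - 29)² = (60/13)² = 3600/169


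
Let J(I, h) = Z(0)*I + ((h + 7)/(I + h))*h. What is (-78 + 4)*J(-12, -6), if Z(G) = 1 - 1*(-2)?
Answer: 7918/3 ≈ 2639.3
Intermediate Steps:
Z(G) = 3 (Z(G) = 1 + 2 = 3)
J(I, h) = 3*I + h*(7 + h)/(I + h) (J(I, h) = 3*I + ((h + 7)/(I + h))*h = 3*I + ((7 + h)/(I + h))*h = 3*I + h*(7 + h)/(I + h))
(-78 + 4)*J(-12, -6) = (-78 + 4)*(((-6)² + 3*(-12)² + 7*(-6) + 3*(-12)*(-6))/(-12 - 6)) = -74*(36 + 3*144 - 42 + 216)/(-18) = -(-37)*(36 + 432 - 42 + 216)/9 = -(-37)*642/9 = -74*(-107/3) = 7918/3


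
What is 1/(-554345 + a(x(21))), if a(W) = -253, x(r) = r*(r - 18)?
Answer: -1/554598 ≈ -1.8031e-6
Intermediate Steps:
x(r) = r*(-18 + r)
1/(-554345 + a(x(21))) = 1/(-554345 - 253) = 1/(-554598) = -1/554598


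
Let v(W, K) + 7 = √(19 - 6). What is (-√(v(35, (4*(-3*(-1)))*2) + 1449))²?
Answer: 1442 + √13 ≈ 1445.6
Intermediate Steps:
v(W, K) = -7 + √13 (v(W, K) = -7 + √(19 - 6) = -7 + √13)
(-√(v(35, (4*(-3*(-1)))*2) + 1449))² = (-√((-7 + √13) + 1449))² = (-√(1442 + √13))² = 1442 + √13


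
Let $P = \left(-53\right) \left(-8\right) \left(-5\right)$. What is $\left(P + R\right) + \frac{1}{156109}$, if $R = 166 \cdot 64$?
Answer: $\frac{1327550937}{156109} \approx 8504.0$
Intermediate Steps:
$R = 10624$
$P = -2120$ ($P = 424 \left(-5\right) = -2120$)
$\left(P + R\right) + \frac{1}{156109} = \left(-2120 + 10624\right) + \frac{1}{156109} = 8504 + \frac{1}{156109} = \frac{1327550937}{156109}$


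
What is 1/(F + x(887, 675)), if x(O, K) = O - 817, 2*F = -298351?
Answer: -2/298211 ≈ -6.7067e-6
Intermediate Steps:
F = -298351/2 (F = (½)*(-298351) = -298351/2 ≈ -1.4918e+5)
x(O, K) = -817 + O
1/(F + x(887, 675)) = 1/(-298351/2 + (-817 + 887)) = 1/(-298351/2 + 70) = 1/(-298211/2) = -2/298211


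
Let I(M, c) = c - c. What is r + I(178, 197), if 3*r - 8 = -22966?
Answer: -22958/3 ≈ -7652.7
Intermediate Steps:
r = -22958/3 (r = 8/3 + (⅓)*(-22966) = 8/3 - 22966/3 = -22958/3 ≈ -7652.7)
I(M, c) = 0
r + I(178, 197) = -22958/3 + 0 = -22958/3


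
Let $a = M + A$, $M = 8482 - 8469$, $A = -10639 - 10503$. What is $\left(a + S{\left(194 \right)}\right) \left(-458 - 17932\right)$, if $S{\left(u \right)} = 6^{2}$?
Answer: $387900270$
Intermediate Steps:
$S{\left(u \right)} = 36$
$A = -21142$
$M = 13$ ($M = 8482 - 8469 = 13$)
$a = -21129$ ($a = 13 - 21142 = -21129$)
$\left(a + S{\left(194 \right)}\right) \left(-458 - 17932\right) = \left(-21129 + 36\right) \left(-458 - 17932\right) = \left(-21093\right) \left(-18390\right) = 387900270$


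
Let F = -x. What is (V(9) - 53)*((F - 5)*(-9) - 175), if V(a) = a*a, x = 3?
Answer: -2884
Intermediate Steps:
V(a) = a**2
F = -3 (F = -1*3 = -3)
(V(9) - 53)*((F - 5)*(-9) - 175) = (9**2 - 53)*((-3 - 5)*(-9) - 175) = (81 - 53)*(-8*(-9) - 175) = 28*(72 - 175) = 28*(-103) = -2884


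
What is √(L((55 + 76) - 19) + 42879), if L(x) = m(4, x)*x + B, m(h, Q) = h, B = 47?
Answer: √43374 ≈ 208.26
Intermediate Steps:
L(x) = 47 + 4*x (L(x) = 4*x + 47 = 47 + 4*x)
√(L((55 + 76) - 19) + 42879) = √((47 + 4*((55 + 76) - 19)) + 42879) = √((47 + 4*(131 - 19)) + 42879) = √((47 + 4*112) + 42879) = √((47 + 448) + 42879) = √(495 + 42879) = √43374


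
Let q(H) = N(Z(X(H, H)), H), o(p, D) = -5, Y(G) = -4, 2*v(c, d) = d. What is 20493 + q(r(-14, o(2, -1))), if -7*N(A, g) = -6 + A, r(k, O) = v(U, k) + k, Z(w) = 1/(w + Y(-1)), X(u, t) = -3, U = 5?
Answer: 1004200/49 ≈ 20494.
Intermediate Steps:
v(c, d) = d/2
Z(w) = 1/(-4 + w) (Z(w) = 1/(w - 4) = 1/(-4 + w))
r(k, O) = 3*k/2 (r(k, O) = k/2 + k = 3*k/2)
N(A, g) = 6/7 - A/7 (N(A, g) = -(-6 + A)/7 = 6/7 - A/7)
q(H) = 43/49 (q(H) = 6/7 - 1/(7*(-4 - 3)) = 6/7 - ⅐/(-7) = 6/7 - ⅐*(-⅐) = 6/7 + 1/49 = 43/49)
20493 + q(r(-14, o(2, -1))) = 20493 + 43/49 = 1004200/49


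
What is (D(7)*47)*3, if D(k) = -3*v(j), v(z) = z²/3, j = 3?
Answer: -1269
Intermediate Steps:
v(z) = z²/3
D(k) = -9 (D(k) = -3² = -9)
(D(7)*47)*3 = -9*47*3 = -423*3 = -1269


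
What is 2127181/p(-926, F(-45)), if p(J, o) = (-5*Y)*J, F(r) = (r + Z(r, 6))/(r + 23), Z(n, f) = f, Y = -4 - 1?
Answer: -2127181/23150 ≈ -91.887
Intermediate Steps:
Y = -5
F(r) = (6 + r)/(23 + r) (F(r) = (r + 6)/(r + 23) = (6 + r)/(23 + r))
p(J, o) = 25*J (p(J, o) = (-5*(-5))*J = 25*J)
2127181/p(-926, F(-45)) = 2127181/((25*(-926))) = 2127181/(-23150) = 2127181*(-1/23150) = -2127181/23150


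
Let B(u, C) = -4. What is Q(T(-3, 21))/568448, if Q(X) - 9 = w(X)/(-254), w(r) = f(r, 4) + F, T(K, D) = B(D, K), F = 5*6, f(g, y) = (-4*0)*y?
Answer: 141/9024112 ≈ 1.5625e-5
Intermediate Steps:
f(g, y) = 0 (f(g, y) = 0*y = 0)
F = 30
T(K, D) = -4
w(r) = 30 (w(r) = 0 + 30 = 30)
Q(X) = 1128/127 (Q(X) = 9 + 30/(-254) = 9 + 30*(-1/254) = 9 - 15/127 = 1128/127)
Q(T(-3, 21))/568448 = (1128/127)/568448 = (1128/127)*(1/568448) = 141/9024112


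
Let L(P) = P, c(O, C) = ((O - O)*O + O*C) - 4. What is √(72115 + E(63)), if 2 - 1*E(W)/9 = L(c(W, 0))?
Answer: √72169 ≈ 268.64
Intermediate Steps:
c(O, C) = -4 + C*O (c(O, C) = (0*O + C*O) - 4 = (0 + C*O) - 4 = C*O - 4 = -4 + C*O)
E(W) = 54 (E(W) = 18 - 9*(-4 + 0*W) = 18 - 9*(-4 + 0) = 18 - 9*(-4) = 18 + 36 = 54)
√(72115 + E(63)) = √(72115 + 54) = √72169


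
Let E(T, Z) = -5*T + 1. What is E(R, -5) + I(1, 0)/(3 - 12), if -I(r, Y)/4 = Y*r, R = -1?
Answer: 6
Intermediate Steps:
E(T, Z) = 1 - 5*T
I(r, Y) = -4*Y*r
E(R, -5) + I(1, 0)/(3 - 12) = (1 - 5*(-1)) + (-4*0*1)/(3 - 12) = (1 + 5) + 0/(-9) = 6 - ⅑*0 = 6 + 0 = 6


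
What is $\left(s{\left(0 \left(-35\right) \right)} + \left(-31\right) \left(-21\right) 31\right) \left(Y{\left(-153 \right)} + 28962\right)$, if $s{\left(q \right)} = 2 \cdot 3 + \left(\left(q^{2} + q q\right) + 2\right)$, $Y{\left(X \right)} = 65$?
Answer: $586026103$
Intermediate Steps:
$s{\left(q \right)} = 8 + 2 q^{2}$ ($s{\left(q \right)} = 6 + \left(\left(q^{2} + q^{2}\right) + 2\right) = 6 + \left(2 q^{2} + 2\right) = 6 + \left(2 + 2 q^{2}\right) = 8 + 2 q^{2}$)
$\left(s{\left(0 \left(-35\right) \right)} + \left(-31\right) \left(-21\right) 31\right) \left(Y{\left(-153 \right)} + 28962\right) = \left(\left(8 + 2 \left(0 \left(-35\right)\right)^{2}\right) + \left(-31\right) \left(-21\right) 31\right) \left(65 + 28962\right) = \left(\left(8 + 2 \cdot 0^{2}\right) + 651 \cdot 31\right) 29027 = \left(\left(8 + 2 \cdot 0\right) + 20181\right) 29027 = \left(\left(8 + 0\right) + 20181\right) 29027 = \left(8 + 20181\right) 29027 = 20189 \cdot 29027 = 586026103$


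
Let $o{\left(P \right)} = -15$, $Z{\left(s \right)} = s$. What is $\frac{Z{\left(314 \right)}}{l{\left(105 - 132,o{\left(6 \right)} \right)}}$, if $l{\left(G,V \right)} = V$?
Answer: $- \frac{314}{15} \approx -20.933$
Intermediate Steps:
$\frac{Z{\left(314 \right)}}{l{\left(105 - 132,o{\left(6 \right)} \right)}} = \frac{314}{-15} = 314 \left(- \frac{1}{15}\right) = - \frac{314}{15}$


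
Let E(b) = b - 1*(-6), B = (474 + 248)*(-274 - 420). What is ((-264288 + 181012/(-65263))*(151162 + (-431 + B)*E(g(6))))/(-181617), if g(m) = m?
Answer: -101193412948328456/11852870271 ≈ -8.5375e+6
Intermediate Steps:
B = -501068 (B = 722*(-694) = -501068)
E(b) = 6 + b (E(b) = b + 6 = 6 + b)
((-264288 + 181012/(-65263))*(151162 + (-431 + B)*E(g(6))))/(-181617) = ((-264288 + 181012/(-65263))*(151162 + (-431 - 501068)*(6 + 6)))/(-181617) = ((-264288 + 181012*(-1/65263))*(151162 - 501499*12))*(-1/181617) = ((-264288 - 181012/65263)*(151162 - 6017988))*(-1/181617) = -17248408756/65263*(-5866826)*(-1/181617) = (101193412948328456/65263)*(-1/181617) = -101193412948328456/11852870271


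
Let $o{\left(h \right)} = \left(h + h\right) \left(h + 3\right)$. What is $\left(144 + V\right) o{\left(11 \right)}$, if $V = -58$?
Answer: $26488$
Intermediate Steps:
$o{\left(h \right)} = 2 h \left(3 + h\right)$
$\left(144 + V\right) o{\left(11 \right)} = \left(144 - 58\right) 2 \cdot 11 \left(3 + 11\right) = 86 \cdot 2 \cdot 11 \cdot 14 = 86 \cdot 308 = 26488$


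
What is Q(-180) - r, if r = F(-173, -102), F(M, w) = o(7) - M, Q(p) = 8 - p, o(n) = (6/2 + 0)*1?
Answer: 12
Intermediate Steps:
o(n) = 3 (o(n) = (6*(1/2) + 0)*1 = (3 + 0)*1 = 3*1 = 3)
F(M, w) = 3 - M
r = 176 (r = 3 - 1*(-173) = 3 + 173 = 176)
Q(-180) - r = (8 - 1*(-180)) - 1*176 = (8 + 180) - 176 = 188 - 176 = 12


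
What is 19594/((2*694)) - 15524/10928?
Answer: 12035995/948004 ≈ 12.696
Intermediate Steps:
19594/((2*694)) - 15524/10928 = 19594/1388 - 15524*1/10928 = 19594*(1/1388) - 3881/2732 = 9797/694 - 3881/2732 = 12035995/948004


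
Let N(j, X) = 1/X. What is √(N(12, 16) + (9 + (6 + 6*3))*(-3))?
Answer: I*√1583/4 ≈ 9.9467*I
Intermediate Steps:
√(N(12, 16) + (9 + (6 + 6*3))*(-3)) = √(1/16 + (9 + (6 + 6*3))*(-3)) = √(1/16 + (9 + (6 + 18))*(-3)) = √(1/16 + (9 + 24)*(-3)) = √(1/16 + 33*(-3)) = √(1/16 - 99) = √(-1583/16) = I*√1583/4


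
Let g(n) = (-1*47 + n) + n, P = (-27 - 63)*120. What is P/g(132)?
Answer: -10800/217 ≈ -49.770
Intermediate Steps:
P = -10800 (P = -90*120 = -10800)
g(n) = -47 + 2*n (g(n) = (-47 + n) + n = -47 + 2*n)
P/g(132) = -10800/(-47 + 2*132) = -10800/(-47 + 264) = -10800/217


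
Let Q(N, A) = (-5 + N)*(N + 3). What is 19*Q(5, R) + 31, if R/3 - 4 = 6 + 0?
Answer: 31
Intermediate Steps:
R = 30 (R = 12 + 3*(6 + 0) = 12 + 3*6 = 12 + 18 = 30)
Q(N, A) = (-5 + N)*(3 + N)
19*Q(5, R) + 31 = 19*(-15 + 5² - 2*5) + 31 = 19*(-15 + 25 - 10) + 31 = 19*0 + 31 = 0 + 31 = 31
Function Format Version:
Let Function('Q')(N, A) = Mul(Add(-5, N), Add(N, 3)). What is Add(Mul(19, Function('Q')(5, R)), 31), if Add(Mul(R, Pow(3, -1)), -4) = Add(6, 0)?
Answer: 31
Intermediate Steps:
R = 30 (R = Add(12, Mul(3, Add(6, 0))) = Add(12, Mul(3, 6)) = Add(12, 18) = 30)
Function('Q')(N, A) = Mul(Add(-5, N), Add(3, N))
Add(Mul(19, Function('Q')(5, R)), 31) = Add(Mul(19, Add(-15, Pow(5, 2), Mul(-2, 5))), 31) = Add(Mul(19, Add(-15, 25, -10)), 31) = Add(Mul(19, 0), 31) = Add(0, 31) = 31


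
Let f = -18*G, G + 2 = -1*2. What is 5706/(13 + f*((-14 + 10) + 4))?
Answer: 5706/13 ≈ 438.92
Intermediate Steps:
G = -4 (G = -2 - 1*2 = -2 - 2 = -4)
f = 72 (f = -18*(-4) = 72)
5706/(13 + f*((-14 + 10) + 4)) = 5706/(13 + 72*((-14 + 10) + 4)) = 5706/(13 + 72*(-4 + 4)) = 5706/(13 + 72*0) = 5706/(13 + 0) = 5706/13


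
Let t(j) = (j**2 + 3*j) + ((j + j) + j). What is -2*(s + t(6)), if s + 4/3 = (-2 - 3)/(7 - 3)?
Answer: -833/6 ≈ -138.83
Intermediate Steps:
t(j) = j**2 + 6*j (t(j) = (j**2 + 3*j) + (2*j + j) = (j**2 + 3*j) + 3*j = j**2 + 6*j)
s = -31/12 (s = -4/3 + (-2 - 3)/(7 - 3) = -4/3 - 5/4 = -31/12 ≈ -2.5833)
-2*(s + t(6)) = -2*(-31/12 + 6*(6 + 6)) = -2*(-31/12 + 6*12) = -2*(-31/12 + 72) = -2*833/12 = -833/6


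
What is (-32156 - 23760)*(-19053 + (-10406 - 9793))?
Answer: 2194814832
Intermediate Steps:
(-32156 - 23760)*(-19053 + (-10406 - 9793)) = -55916*(-19053 - 20199) = -55916*(-39252) = 2194814832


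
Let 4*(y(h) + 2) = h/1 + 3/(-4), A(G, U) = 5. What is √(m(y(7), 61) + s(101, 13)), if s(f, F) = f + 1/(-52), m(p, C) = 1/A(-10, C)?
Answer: 3*√189995/130 ≈ 10.059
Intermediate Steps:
y(h) = -35/16 + h/4 (y(h) = -2 + (h/1 + 3/(-4))/4 = -2 + (h*1 + 3*(-¼))/4 = -2 + (h - ¾)/4 = -2 + (-¾ + h)/4 = -2 + (-3/16 + h/4) = -35/16 + h/4)
m(p, C) = ⅕ (m(p, C) = 1/5 = ⅕)
s(f, F) = -1/52 + f (s(f, F) = f - 1/52 = -1/52 + f)
√(m(y(7), 61) + s(101, 13)) = √(⅕ + (-1/52 + 101)) = √(⅕ + 5251/52) = √(26307/260) = 3*√189995/130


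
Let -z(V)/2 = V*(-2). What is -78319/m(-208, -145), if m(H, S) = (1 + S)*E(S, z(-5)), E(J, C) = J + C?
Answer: -78319/23760 ≈ -3.2963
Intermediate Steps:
z(V) = 4*V (z(V) = -2*V*(-2) = -(-4)*V = 4*V)
E(J, C) = C + J
m(H, S) = (1 + S)*(-20 + S) (m(H, S) = (1 + S)*(4*(-5) + S) = (1 + S)*(-20 + S))
-78319/m(-208, -145) = -78319*1/((1 - 145)*(-20 - 145)) = -78319/((-144*(-165))) = -78319/23760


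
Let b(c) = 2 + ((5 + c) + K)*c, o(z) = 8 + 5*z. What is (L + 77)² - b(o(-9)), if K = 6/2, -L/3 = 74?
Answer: 19950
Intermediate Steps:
L = -222 (L = -3*74 = -222)
K = 3 (K = 6*(½) = 3)
b(c) = 2 + c*(8 + c) (b(c) = 2 + ((5 + c) + 3)*c = 2 + (8 + c)*c = 2 + c*(8 + c))
(L + 77)² - b(o(-9)) = (-222 + 77)² - (2 + (8 + 5*(-9))² + 8*(8 + 5*(-9))) = (-145)² - (2 + (8 - 45)² + 8*(8 - 45)) = 21025 - (2 + (-37)² + 8*(-37)) = 21025 - (2 + 1369 - 296) = 21025 - 1*1075 = 21025 - 1075 = 19950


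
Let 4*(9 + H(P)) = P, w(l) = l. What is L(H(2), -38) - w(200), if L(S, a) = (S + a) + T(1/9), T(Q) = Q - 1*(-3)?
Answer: -4381/18 ≈ -243.39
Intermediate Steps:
H(P) = -9 + P/4
T(Q) = 3 + Q (T(Q) = Q + 3 = 3 + Q)
L(S, a) = 28/9 + S + a (L(S, a) = (S + a) + (3 + 1/9) = (S + a) + (3 + ⅑) = (S + a) + 28/9 = 28/9 + S + a)
L(H(2), -38) - w(200) = (28/9 + (-9 + (¼)*2) - 38) - 1*200 = (28/9 + (-9 + ½) - 38) - 200 = (28/9 - 17/2 - 38) - 200 = -781/18 - 200 = -4381/18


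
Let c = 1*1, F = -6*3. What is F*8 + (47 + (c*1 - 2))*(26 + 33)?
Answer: 2570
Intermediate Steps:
F = -18
c = 1
F*8 + (47 + (c*1 - 2))*(26 + 33) = -18*8 + (47 + (1*1 - 2))*(26 + 33) = -144 + (47 + (1 - 2))*59 = -144 + (47 - 1)*59 = -144 + 46*59 = -144 + 2714 = 2570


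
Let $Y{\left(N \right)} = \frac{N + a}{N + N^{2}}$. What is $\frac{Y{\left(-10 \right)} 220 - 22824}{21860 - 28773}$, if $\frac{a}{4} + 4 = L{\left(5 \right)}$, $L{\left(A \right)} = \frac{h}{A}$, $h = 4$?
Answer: $\frac{343196}{103695} \approx 3.3097$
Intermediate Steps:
$L{\left(A \right)} = \frac{4}{A}$
$a = - \frac{64}{5}$ ($a = -16 + 4 \cdot \frac{4}{5} = -16 + \frac{16}{5} = - \frac{64}{5} \approx -12.8$)
$Y{\left(N \right)} = \frac{- \frac{64}{5} + N}{N + N^{2}}$ ($Y{\left(N \right)} = \frac{N - \frac{64}{5}}{N + N^{2}} = \frac{- \frac{64}{5} + N}{N + N^{2}}$)
$\frac{Y{\left(-10 \right)} 220 - 22824}{21860 - 28773} = \frac{\frac{- \frac{64}{5} - 10}{\left(-10\right) \left(1 - 10\right)} 220 - 22824}{21860 - 28773} = \frac{\left(- \frac{1}{10}\right) \frac{1}{-9} \left(- \frac{114}{5}\right) 220 - 22824}{-6913} = \left(\left(- \frac{1}{10}\right) \left(- \frac{1}{9}\right) \left(- \frac{114}{5}\right) 220 - 22824\right) \left(- \frac{1}{6913}\right) = \left(\left(- \frac{19}{75}\right) 220 - 22824\right) \left(- \frac{1}{6913}\right) = \left(- \frac{836}{15} - 22824\right) \left(- \frac{1}{6913}\right) = \left(- \frac{343196}{15}\right) \left(- \frac{1}{6913}\right) = \frac{343196}{103695}$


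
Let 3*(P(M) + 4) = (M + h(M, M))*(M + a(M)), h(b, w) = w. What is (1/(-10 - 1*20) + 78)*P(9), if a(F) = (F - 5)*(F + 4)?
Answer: 423359/15 ≈ 28224.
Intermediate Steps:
a(F) = (-5 + F)*(4 + F)
P(M) = -4 + 2*M*(-20 + M**2)/3 (P(M) = -4 + ((M + M)*(M + (-20 + M**2 - M)))/3 = -4 + ((2*M)*(-20 + M**2))/3 = -4 + (2*M*(-20 + M**2))/3 = -4 + 2*M*(-20 + M**2)/3)
(1/(-10 - 1*20) + 78)*P(9) = (1/(-10 - 1*20) + 78)*(-4 - 40/3*9 + (2/3)*9**3) = (1/(-10 - 20) + 78)*(-4 - 120 + (2/3)*729) = (1/(-30) + 78)*(-4 - 120 + 486) = (-1/30 + 78)*362 = (2339/30)*362 = 423359/15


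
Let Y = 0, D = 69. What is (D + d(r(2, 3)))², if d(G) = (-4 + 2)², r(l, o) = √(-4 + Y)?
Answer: 5329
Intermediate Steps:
r(l, o) = 2*I (r(l, o) = √(-4 + 0) = √(-4) = 2*I)
d(G) = 4 (d(G) = (-2)² = 4)
(D + d(r(2, 3)))² = (69 + 4)² = 73² = 5329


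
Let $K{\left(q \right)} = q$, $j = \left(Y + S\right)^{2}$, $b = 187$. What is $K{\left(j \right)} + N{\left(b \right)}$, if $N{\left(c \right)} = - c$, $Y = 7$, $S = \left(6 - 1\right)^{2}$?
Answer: $837$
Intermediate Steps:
$S = 25$ ($S = 5^{2} = 25$)
$j = 1024$ ($j = \left(7 + 25\right)^{2} = 32^{2} = 1024$)
$K{\left(j \right)} + N{\left(b \right)} = 1024 - 187 = 837$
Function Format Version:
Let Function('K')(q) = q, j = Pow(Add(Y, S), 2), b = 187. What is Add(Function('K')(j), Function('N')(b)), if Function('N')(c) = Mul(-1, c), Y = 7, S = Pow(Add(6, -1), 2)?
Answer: 837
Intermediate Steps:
S = 25 (S = Pow(5, 2) = 25)
j = 1024 (j = Pow(Add(7, 25), 2) = Pow(32, 2) = 1024)
Add(Function('K')(j), Function('N')(b)) = Add(1024, Mul(-1, 187)) = Add(1024, -187) = 837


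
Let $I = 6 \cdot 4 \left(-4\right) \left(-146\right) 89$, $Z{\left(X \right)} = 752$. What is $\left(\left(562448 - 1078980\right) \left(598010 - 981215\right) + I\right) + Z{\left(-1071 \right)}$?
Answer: $197938893236$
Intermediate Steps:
$I = 1247424$ ($I = 24 \left(-4\right) \left(-146\right) 89 = \left(-96\right) \left(-146\right) 89 = 14016 \cdot 89 = 1247424$)
$\left(\left(562448 - 1078980\right) \left(598010 - 981215\right) + I\right) + Z{\left(-1071 \right)} = \left(\left(562448 - 1078980\right) \left(598010 - 981215\right) + 1247424\right) + 752 = \left(\left(562448 - 1078980\right) \left(-383205\right) + 1247424\right) + 752 = \left(\left(-516532\right) \left(-383205\right) + 1247424\right) + 752 = \left(197937645060 + 1247424\right) + 752 = 197938892484 + 752 = 197938893236$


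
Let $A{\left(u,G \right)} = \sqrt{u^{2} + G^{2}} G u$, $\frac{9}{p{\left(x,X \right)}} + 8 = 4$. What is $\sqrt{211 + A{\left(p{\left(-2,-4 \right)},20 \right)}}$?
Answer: $\frac{\sqrt{844 - 45 \sqrt{6481}}}{2} \approx 26.357 i$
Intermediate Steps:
$p{\left(x,X \right)} = - \frac{9}{4}$ ($p{\left(x,X \right)} = \frac{9}{-8 + 4} = \frac{9}{-4} = 9 \left(- \frac{1}{4}\right) = - \frac{9}{4}$)
$A{\left(u,G \right)} = G u \sqrt{G^{2} + u^{2}}$ ($A{\left(u,G \right)} = \sqrt{G^{2} + u^{2}} G u = G \sqrt{G^{2} + u^{2}} u = G u \sqrt{G^{2} + u^{2}}$)
$\sqrt{211 + A{\left(p{\left(-2,-4 \right)},20 \right)}} = \sqrt{211 + 20 \left(- \frac{9}{4}\right) \sqrt{20^{2} + \left(- \frac{9}{4}\right)^{2}}} = \sqrt{211 + 20 \left(- \frac{9}{4}\right) \sqrt{400 + \frac{81}{16}}} = \sqrt{211 + 20 \left(- \frac{9}{4}\right) \sqrt{\frac{6481}{16}}} = \sqrt{211 + 20 \left(- \frac{9}{4}\right) \frac{\sqrt{6481}}{4}} = \sqrt{211 - \frac{45 \sqrt{6481}}{4}}$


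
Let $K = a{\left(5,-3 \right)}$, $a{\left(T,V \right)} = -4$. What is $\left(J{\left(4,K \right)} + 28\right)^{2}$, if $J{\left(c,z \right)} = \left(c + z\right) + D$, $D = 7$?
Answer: $1225$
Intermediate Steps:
$K = -4$
$J{\left(c,z \right)} = 7 + c + z$ ($J{\left(c,z \right)} = \left(c + z\right) + 7 = 7 + c + z$)
$\left(J{\left(4,K \right)} + 28\right)^{2} = \left(\left(7 + 4 - 4\right) + 28\right)^{2} = \left(7 + 28\right)^{2} = 35^{2} = 1225$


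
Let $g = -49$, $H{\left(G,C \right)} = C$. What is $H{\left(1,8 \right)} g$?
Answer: $-392$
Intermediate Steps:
$H{\left(1,8 \right)} g = 8 \left(-49\right) = -392$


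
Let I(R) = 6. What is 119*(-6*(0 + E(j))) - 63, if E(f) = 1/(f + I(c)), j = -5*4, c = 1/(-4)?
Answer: -12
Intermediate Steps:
c = -1/4 ≈ -0.25000
j = -20
E(f) = 1/(6 + f) (E(f) = 1/(f + 6) = 1/(6 + f))
119*(-6*(0 + E(j))) - 63 = 119*(-6*(0 + 1/(6 - 20))) - 63 = 119*(-6*(0 + 1/(-14))) - 63 = 119*(-6*(0 - 1/14)) - 63 = 119*(-6*(-1/14)) - 63 = 119*(3/7) - 63 = 51 - 63 = -12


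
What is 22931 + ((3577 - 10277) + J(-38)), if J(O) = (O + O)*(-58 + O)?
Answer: 23527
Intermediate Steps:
J(O) = 2*O*(-58 + O) (J(O) = (2*O)*(-58 + O) = 2*O*(-58 + O))
22931 + ((3577 - 10277) + J(-38)) = 22931 + ((3577 - 10277) + 2*(-38)*(-58 - 38)) = 22931 + (-6700 + 2*(-38)*(-96)) = 22931 + (-6700 + 7296) = 22931 + 596 = 23527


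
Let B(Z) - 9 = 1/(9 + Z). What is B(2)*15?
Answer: 1500/11 ≈ 136.36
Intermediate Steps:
B(Z) = 9 + 1/(9 + Z)
B(2)*15 = ((82 + 9*2)/(9 + 2))*15 = ((82 + 18)/11)*15 = ((1/11)*100)*15 = (100/11)*15 = 1500/11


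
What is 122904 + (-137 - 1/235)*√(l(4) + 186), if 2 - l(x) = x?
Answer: 122904 - 64392*√46/235 ≈ 1.2105e+5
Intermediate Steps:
l(x) = 2 - x
122904 + (-137 - 1/235)*√(l(4) + 186) = 122904 + (-137 - 1/235)*√((2 - 1*4) + 186) = 122904 + (-137 - 1*1/235)*√((2 - 4) + 186) = 122904 + (-137 - 1/235)*√(-2 + 186) = 122904 - 64392*√46/235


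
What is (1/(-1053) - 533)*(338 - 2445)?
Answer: 1182553750/1053 ≈ 1.1230e+6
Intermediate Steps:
(1/(-1053) - 533)*(338 - 2445) = (-1/1053 - 533)*(-2107) = -561250/1053*(-2107) = 1182553750/1053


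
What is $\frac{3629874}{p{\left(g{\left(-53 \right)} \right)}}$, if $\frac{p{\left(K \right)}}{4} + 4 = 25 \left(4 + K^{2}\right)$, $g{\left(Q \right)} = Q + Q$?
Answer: $\frac{1814937}{561992} \approx 3.2295$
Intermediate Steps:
$g{\left(Q \right)} = 2 Q$
$p{\left(K \right)} = 384 + 100 K^{2}$ ($p{\left(K \right)} = -16 + 4 \cdot 25 \left(4 + K^{2}\right) = -16 + 4 \left(100 + 25 K^{2}\right) = -16 + \left(400 + 100 K^{2}\right) = 384 + 100 K^{2}$)
$\frac{3629874}{p{\left(g{\left(-53 \right)} \right)}} = \frac{3629874}{384 + 100 \left(2 \left(-53\right)\right)^{2}} = \frac{3629874}{384 + 100 \left(-106\right)^{2}} = \frac{3629874}{384 + 100 \cdot 11236} = \frac{3629874}{384 + 1123600} = \frac{3629874}{1123984} = 3629874 \cdot \frac{1}{1123984} = \frac{1814937}{561992}$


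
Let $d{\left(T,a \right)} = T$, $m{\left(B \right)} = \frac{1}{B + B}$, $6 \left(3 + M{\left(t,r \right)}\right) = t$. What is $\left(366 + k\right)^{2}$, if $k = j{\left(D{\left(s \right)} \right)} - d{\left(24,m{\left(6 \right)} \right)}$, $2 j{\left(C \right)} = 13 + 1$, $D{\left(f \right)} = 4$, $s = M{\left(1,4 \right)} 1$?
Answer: $121801$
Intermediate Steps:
$M{\left(t,r \right)} = -3 + \frac{t}{6}$
$m{\left(B \right)} = \frac{1}{2 B}$
$s = - \frac{17}{6}$ ($s = \left(-3 + \frac{1}{6} \cdot 1\right) 1 = \left(-3 + \frac{1}{6}\right) 1 = \left(- \frac{17}{6}\right) 1 = - \frac{17}{6} \approx -2.8333$)
$j{\left(C \right)} = 7$ ($j{\left(C \right)} = \frac{13 + 1}{2} = \frac{1}{2} \cdot 14 = 7$)
$k = -17$ ($k = 7 - 24 = -17$)
$\left(366 + k\right)^{2} = \left(366 - 17\right)^{2} = 349^{2} = 121801$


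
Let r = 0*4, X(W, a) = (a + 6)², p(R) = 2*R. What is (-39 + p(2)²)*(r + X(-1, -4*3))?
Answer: -828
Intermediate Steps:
X(W, a) = (6 + a)²
r = 0
(-39 + p(2)²)*(r + X(-1, -4*3)) = (-39 + (2*2)²)*(0 + (6 - 4*3)²) = (-39 + 4²)*(0 + (6 - 12)²) = (-39 + 16)*(0 + (-6)²) = -23*(0 + 36) = -23*36 = -828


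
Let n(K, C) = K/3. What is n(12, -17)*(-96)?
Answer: -384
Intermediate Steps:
n(K, C) = K/3 (n(K, C) = K*(⅓) = K/3)
n(12, -17)*(-96) = ((⅓)*12)*(-96) = 4*(-96) = -384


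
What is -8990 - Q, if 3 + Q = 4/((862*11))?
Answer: -42607369/4741 ≈ -8987.0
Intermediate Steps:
Q = -14221/4741 (Q = -3 + 4/((862*11)) = -3 + 4/9482 = -3 + 4*(1/9482) = -3 + 2/4741 = -14221/4741 ≈ -2.9996)
-8990 - Q = -8990 - 1*(-14221/4741) = -8990 + 14221/4741 = -42607369/4741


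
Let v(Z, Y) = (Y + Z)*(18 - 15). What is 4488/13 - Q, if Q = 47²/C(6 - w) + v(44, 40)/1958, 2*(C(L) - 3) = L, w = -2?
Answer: 2630855/89089 ≈ 29.531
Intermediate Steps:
v(Z, Y) = 3*Y + 3*Z (v(Z, Y) = (Y + Z)*3 = 3*Y + 3*Z)
C(L) = 3 + L/2
Q = 2163493/6853 (Q = 47²/(3 + (6 - 1*(-2))/2) + (3*40 + 3*44)/1958 = 2209/(3 + (6 + 2)/2) + (120 + 132)*(1/1958) = 2209/(3 + (½)*8) + 252*(1/1958) = 2209/(3 + 4) + 126/979 = 2209/7 + 126/979 = 2163493/6853 ≈ 315.70)
4488/13 - Q = 4488/13 - 1*2163493/6853 = 4488*(1/13) - 2163493/6853 = 4488/13 - 2163493/6853 = 2630855/89089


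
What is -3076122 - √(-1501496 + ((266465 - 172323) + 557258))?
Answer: -3076122 - 4*I*√53131 ≈ -3.0761e+6 - 922.01*I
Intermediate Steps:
-3076122 - √(-1501496 + ((266465 - 172323) + 557258)) = -3076122 - √(-1501496 + (94142 + 557258)) = -3076122 - √(-1501496 + 651400) = -3076122 - √(-850096) = -3076122 - 4*I*√53131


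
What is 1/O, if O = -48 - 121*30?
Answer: -1/3678 ≈ -0.00027189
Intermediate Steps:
O = -3678 (O = -48 - 3630 = -3678)
1/O = 1/(-3678) = -1/3678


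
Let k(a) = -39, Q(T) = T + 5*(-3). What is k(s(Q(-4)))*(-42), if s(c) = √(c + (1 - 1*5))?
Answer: 1638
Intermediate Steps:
Q(T) = -15 + T (Q(T) = T - 15 = -15 + T)
s(c) = √(-4 + c) (s(c) = √(c + (1 - 5)) = √(c - 4) = √(-4 + c))
k(s(Q(-4)))*(-42) = -39*(-42) = 1638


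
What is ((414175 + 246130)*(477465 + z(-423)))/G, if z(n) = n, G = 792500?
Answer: 31499321781/79250 ≈ 3.9747e+5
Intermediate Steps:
((414175 + 246130)*(477465 + z(-423)))/G = ((414175 + 246130)*(477465 - 423))/792500 = (660305*477042)*(1/792500) = 314993217810*(1/792500) = 31499321781/79250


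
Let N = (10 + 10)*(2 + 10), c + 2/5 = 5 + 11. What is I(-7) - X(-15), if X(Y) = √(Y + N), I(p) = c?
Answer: ⅗ ≈ 0.60000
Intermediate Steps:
c = 78/5 (c = -⅖ + (5 + 11) = -⅖ + 16 = 78/5 ≈ 15.600)
N = 240 (N = 20*12 = 240)
I(p) = 78/5
X(Y) = √(240 + Y) (X(Y) = √(Y + 240) = √(240 + Y))
I(-7) - X(-15) = 78/5 - √(240 - 15) = 78/5 - √225 = 78/5 - 1*15 = 78/5 - 15 = ⅗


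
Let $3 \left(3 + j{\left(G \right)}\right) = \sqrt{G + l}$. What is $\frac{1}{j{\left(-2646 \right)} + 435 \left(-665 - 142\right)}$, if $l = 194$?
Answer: $- \frac{789858}{277278071797} - \frac{3 i \sqrt{613}}{554556143594} \approx -2.8486 \cdot 10^{-6} - 1.3394 \cdot 10^{-10} i$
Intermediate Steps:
$j{\left(G \right)} = -3 + \frac{\sqrt{194 + G}}{3}$ ($j{\left(G \right)} = -3 + \frac{\sqrt{G + 194}}{3} = -3 + \frac{\sqrt{194 + G}}{3}$)
$\frac{1}{j{\left(-2646 \right)} + 435 \left(-665 - 142\right)} = \frac{1}{\left(-3 + \frac{\sqrt{194 - 2646}}{3}\right) + 435 \left(-665 - 142\right)} = \frac{1}{\left(-3 + \frac{\sqrt{-2452}}{3}\right) + 435 \left(-807\right)} = \frac{1}{\left(-3 + \frac{2 i \sqrt{613}}{3}\right) - 351045} = \frac{1}{-351048 + \frac{2 i \sqrt{613}}{3}}$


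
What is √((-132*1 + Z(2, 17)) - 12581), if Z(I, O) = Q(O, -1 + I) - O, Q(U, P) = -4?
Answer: I*√12734 ≈ 112.84*I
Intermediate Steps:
Z(I, O) = -4 - O
√((-132*1 + Z(2, 17)) - 12581) = √((-132*1 + (-4 - 1*17)) - 12581) = √((-132 + (-4 - 17)) - 12581) = √((-132 - 21) - 12581) = √(-153 - 12581) = √(-12734) = I*√12734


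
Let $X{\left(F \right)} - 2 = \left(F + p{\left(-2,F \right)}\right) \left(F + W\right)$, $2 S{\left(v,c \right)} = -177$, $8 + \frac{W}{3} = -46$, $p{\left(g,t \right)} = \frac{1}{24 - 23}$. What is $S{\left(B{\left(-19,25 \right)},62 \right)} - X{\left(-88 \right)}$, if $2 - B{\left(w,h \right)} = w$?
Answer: $- \frac{43681}{2} \approx -21841.0$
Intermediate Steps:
$B{\left(w,h \right)} = 2 - w$
$p{\left(g,t \right)} = 1$ ($p{\left(g,t \right)} = 1^{-1} = 1$)
$W = -162$ ($W = -24 + 3 \left(-46\right) = -24 - 138 = -162$)
$S{\left(v,c \right)} = - \frac{177}{2}$ ($S{\left(v,c \right)} = \frac{1}{2} \left(-177\right) = - \frac{177}{2}$)
$X{\left(F \right)} = 2 + \left(1 + F\right) \left(-162 + F\right)$ ($X{\left(F \right)} = 2 + \left(F + 1\right) \left(F - 162\right) = 2 + \left(1 + F\right) \left(-162 + F\right)$)
$S{\left(B{\left(-19,25 \right)},62 \right)} - X{\left(-88 \right)} = - \frac{177}{2} - \left(-160 + \left(-88\right)^{2} - -14168\right) = - \frac{177}{2} - \left(-160 + 7744 + 14168\right) = - \frac{177}{2} - 21752 = - \frac{43681}{2}$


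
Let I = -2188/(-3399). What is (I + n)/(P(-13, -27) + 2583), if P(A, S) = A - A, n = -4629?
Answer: -15731783/8779617 ≈ -1.7919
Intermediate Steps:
P(A, S) = 0
I = 2188/3399 (I = -2188*(-1/3399) = 2188/3399 ≈ 0.64372)
(I + n)/(P(-13, -27) + 2583) = (2188/3399 - 4629)/(0 + 2583) = -15731783/3399/2583 = -15731783/3399*1/2583 = -15731783/8779617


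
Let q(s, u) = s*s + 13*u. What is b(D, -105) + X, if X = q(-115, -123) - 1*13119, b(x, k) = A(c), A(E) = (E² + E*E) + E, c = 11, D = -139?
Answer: -1240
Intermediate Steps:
q(s, u) = s² + 13*u
A(E) = E + 2*E² (A(E) = (E² + E²) + E = 2*E² + E = E + 2*E²)
b(x, k) = 253 (b(x, k) = 11*(1 + 2*11) = 11*(1 + 22) = 11*23 = 253)
X = -1493 (X = ((-115)² + 13*(-123)) - 1*13119 = (13225 - 1599) - 13119 = 11626 - 13119 = -1493)
b(D, -105) + X = 253 - 1493 = -1240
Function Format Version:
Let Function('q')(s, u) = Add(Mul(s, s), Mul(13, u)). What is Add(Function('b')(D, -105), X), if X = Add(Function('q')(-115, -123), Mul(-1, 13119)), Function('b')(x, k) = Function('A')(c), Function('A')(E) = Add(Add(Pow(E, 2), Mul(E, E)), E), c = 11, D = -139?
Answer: -1240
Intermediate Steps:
Function('q')(s, u) = Add(Pow(s, 2), Mul(13, u))
Function('A')(E) = Add(E, Mul(2, Pow(E, 2))) (Function('A')(E) = Add(Add(Pow(E, 2), Pow(E, 2)), E) = Add(Mul(2, Pow(E, 2)), E) = Add(E, Mul(2, Pow(E, 2))))
Function('b')(x, k) = 253 (Function('b')(x, k) = Mul(11, Add(1, Mul(2, 11))) = Mul(11, Add(1, 22)) = Mul(11, 23) = 253)
X = -1493 (X = Add(Add(Pow(-115, 2), Mul(13, -123)), Mul(-1, 13119)) = Add(Add(13225, -1599), -13119) = Add(11626, -13119) = -1493)
Add(Function('b')(D, -105), X) = Add(253, -1493) = -1240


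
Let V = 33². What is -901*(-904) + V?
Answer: 815593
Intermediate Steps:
V = 1089
-901*(-904) + V = -901*(-904) + 1089 = 814504 + 1089 = 815593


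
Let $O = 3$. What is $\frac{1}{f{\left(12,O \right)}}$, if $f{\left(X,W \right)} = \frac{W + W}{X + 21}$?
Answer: $\frac{11}{2} \approx 5.5$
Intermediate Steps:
$f{\left(X,W \right)} = \frac{2 W}{21 + X}$
$\frac{1}{f{\left(12,O \right)}} = \frac{1}{2 \cdot 3 \frac{1}{21 + 12}} = \frac{1}{2 \cdot 3 \cdot \frac{1}{33}} = \frac{1}{\frac{2}{11}} = \frac{11}{2}$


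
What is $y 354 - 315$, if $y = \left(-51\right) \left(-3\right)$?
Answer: $53847$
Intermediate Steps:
$y = 153$
$y 354 - 315 = 153 \cdot 354 - 315 = 54162 - 315 = 53847$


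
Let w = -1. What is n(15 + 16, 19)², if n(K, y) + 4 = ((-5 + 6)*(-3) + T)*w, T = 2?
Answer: 9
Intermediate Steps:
n(K, y) = -3 (n(K, y) = -4 + ((-5 + 6)*(-3) + 2)*(-1) = -4 + (1*(-3) + 2)*(-1) = -4 + (-3 + 2)*(-1) = -4 - 1*(-1) = -4 + 1 = -3)
n(15 + 16, 19)² = (-3)² = 9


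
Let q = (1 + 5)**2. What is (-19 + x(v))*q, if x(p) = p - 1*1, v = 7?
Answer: -468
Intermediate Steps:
q = 36 (q = 6**2 = 36)
x(p) = -1 + p (x(p) = p - 1 = -1 + p)
(-19 + x(v))*q = (-19 + (-1 + 7))*36 = (-19 + 6)*36 = -13*36 = -468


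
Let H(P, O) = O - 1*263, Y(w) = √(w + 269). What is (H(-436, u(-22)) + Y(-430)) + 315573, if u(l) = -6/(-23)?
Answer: 7252136/23 + I*√161 ≈ 3.1531e+5 + 12.689*I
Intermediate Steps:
u(l) = 6/23 (u(l) = -6*(-1/23) = 6/23)
Y(w) = √(269 + w)
H(P, O) = -263 + O (H(P, O) = O - 263 = -263 + O)
(H(-436, u(-22)) + Y(-430)) + 315573 = ((-263 + 6/23) + √(269 - 430)) + 315573 = (-6043/23 + √(-161)) + 315573 = (-6043/23 + I*√161) + 315573 = 7252136/23 + I*√161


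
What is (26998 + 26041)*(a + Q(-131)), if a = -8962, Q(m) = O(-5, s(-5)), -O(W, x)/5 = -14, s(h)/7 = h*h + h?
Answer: -471622788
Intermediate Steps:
s(h) = 7*h + 7*h**2 (s(h) = 7*(h*h + h) = 7*(h**2 + h) = 7*(h + h**2) = 7*h + 7*h**2)
O(W, x) = 70 (O(W, x) = -5*(-14) = 70)
Q(m) = 70
(26998 + 26041)*(a + Q(-131)) = (26998 + 26041)*(-8962 + 70) = 53039*(-8892) = -471622788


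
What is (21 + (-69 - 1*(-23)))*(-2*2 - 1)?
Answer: 125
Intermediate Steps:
(21 + (-69 - 1*(-23)))*(-2*2 - 1) = (21 + (-69 + 23))*(-4 - 1) = (21 - 46)*(-5) = -25*(-5) = 125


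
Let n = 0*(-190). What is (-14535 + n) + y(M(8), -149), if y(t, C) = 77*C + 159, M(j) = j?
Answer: -25849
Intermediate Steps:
n = 0
y(t, C) = 159 + 77*C
(-14535 + n) + y(M(8), -149) = (-14535 + 0) + (159 + 77*(-149)) = -14535 + (159 - 11473) = -14535 - 11314 = -25849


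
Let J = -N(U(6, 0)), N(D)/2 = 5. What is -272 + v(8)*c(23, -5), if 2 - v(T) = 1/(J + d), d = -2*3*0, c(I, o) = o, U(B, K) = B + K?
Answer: -565/2 ≈ -282.50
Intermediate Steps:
N(D) = 10 (N(D) = 2*5 = 10)
d = 0 (d = -6*0 = 0)
J = -10 (J = -1*10 = -10)
v(T) = 21/10 (v(T) = 2 - 1/(-10 + 0) = 2 - 1/(-10) = 2 - 1*(-⅒) = 2 + ⅒ = 21/10)
-272 + v(8)*c(23, -5) = -272 + (21/10)*(-5) = -272 - 21/2 = -565/2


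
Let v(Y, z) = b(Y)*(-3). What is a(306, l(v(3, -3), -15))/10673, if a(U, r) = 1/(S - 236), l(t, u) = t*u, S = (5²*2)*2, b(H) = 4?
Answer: -1/1451528 ≈ -6.8893e-7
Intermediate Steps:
S = 100 (S = (25*2)*2 = 50*2 = 100)
v(Y, z) = -12 (v(Y, z) = 4*(-3) = -12)
a(U, r) = -1/136 (a(U, r) = 1/(100 - 236) = 1/(-136) = -1/136)
a(306, l(v(3, -3), -15))/10673 = -1/136/10673 = -1/136*1/10673 = -1/1451528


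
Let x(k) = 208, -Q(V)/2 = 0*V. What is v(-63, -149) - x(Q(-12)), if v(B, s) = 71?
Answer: -137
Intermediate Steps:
Q(V) = 0 (Q(V) = -0*V = -2*0 = 0)
v(-63, -149) - x(Q(-12)) = 71 - 1*208 = 71 - 208 = -137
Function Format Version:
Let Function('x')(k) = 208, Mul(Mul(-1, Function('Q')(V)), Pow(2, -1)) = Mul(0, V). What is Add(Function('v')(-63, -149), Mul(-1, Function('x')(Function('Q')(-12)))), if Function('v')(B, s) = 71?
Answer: -137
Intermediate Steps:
Function('Q')(V) = 0 (Function('Q')(V) = Mul(-2, Mul(0, V)) = Mul(-2, 0) = 0)
Add(Function('v')(-63, -149), Mul(-1, Function('x')(Function('Q')(-12)))) = Add(71, Mul(-1, 208)) = Add(71, -208) = -137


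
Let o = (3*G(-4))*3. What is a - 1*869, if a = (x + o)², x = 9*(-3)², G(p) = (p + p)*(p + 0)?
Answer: 135292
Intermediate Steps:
G(p) = 2*p² (G(p) = (2*p)*p = 2*p²)
x = 81 (x = 9*9 = 81)
o = 288 (o = (3*(2*(-4)²))*3 = (3*(2*16))*3 = (3*32)*3 = 96*3 = 288)
a = 136161 (a = (81 + 288)² = 369² = 136161)
a - 1*869 = 136161 - 1*869 = 136161 - 869 = 135292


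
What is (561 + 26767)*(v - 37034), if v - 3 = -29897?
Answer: -1829008384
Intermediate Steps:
v = -29894 (v = 3 - 29897 = -29894)
(561 + 26767)*(v - 37034) = (561 + 26767)*(-29894 - 37034) = 27328*(-66928) = -1829008384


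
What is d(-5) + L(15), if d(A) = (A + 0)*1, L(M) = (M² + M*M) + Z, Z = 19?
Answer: 464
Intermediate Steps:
L(M) = 19 + 2*M² (L(M) = (M² + M*M) + 19 = (M² + M²) + 19 = 2*M² + 19 = 19 + 2*M²)
d(A) = A (d(A) = A*1 = A)
d(-5) + L(15) = -5 + (19 + 2*15²) = -5 + (19 + 2*225) = -5 + (19 + 450) = -5 + 469 = 464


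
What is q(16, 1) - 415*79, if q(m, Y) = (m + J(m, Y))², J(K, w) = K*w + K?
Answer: -30481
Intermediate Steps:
J(K, w) = K + K*w
q(m, Y) = (m + m*(1 + Y))²
q(16, 1) - 415*79 = 16²*(2 + 1)² - 415*79 = 256*3² - 32785 = 256*9 - 32785 = 2304 - 32785 = -30481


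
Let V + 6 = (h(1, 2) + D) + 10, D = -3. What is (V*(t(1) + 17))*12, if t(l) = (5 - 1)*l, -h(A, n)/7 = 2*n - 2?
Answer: -3276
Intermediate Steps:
h(A, n) = 14 - 14*n (h(A, n) = -7*(2*n - 2) = -7*(-2 + 2*n) = 14 - 14*n)
t(l) = 4*l
V = -13 (V = -6 + (((14 - 14*2) - 3) + 10) = -6 + (((14 - 28) - 3) + 10) = -6 + ((-14 - 3) + 10) = -6 + (-17 + 10) = -6 - 7 = -13)
(V*(t(1) + 17))*12 = -13*(4*1 + 17)*12 = -13*(4 + 17)*12 = -13*21*12 = -273*12 = -3276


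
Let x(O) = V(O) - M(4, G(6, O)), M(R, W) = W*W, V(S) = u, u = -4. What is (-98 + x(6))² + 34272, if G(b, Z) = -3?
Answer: 46593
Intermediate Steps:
V(S) = -4
M(R, W) = W²
x(O) = -13 (x(O) = -4 - 1*(-3)² = -4 - 1*9 = -4 - 9 = -13)
(-98 + x(6))² + 34272 = (-98 - 13)² + 34272 = (-111)² + 34272 = 12321 + 34272 = 46593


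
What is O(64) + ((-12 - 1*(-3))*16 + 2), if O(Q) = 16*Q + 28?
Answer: 910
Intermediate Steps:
O(Q) = 28 + 16*Q
O(64) + ((-12 - 1*(-3))*16 + 2) = (28 + 16*64) + ((-12 - 1*(-3))*16 + 2) = (28 + 1024) + ((-12 + 3)*16 + 2) = 1052 + (-9*16 + 2) = 1052 + (-144 + 2) = 1052 - 142 = 910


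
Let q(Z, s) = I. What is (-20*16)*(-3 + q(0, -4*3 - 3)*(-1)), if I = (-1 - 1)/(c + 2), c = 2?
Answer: 800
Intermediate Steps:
I = -½ (I = (-1 - 1)/(2 + 2) = -2/4 = -2*¼ = -½ ≈ -0.50000)
q(Z, s) = -½
(-20*16)*(-3 + q(0, -4*3 - 3)*(-1)) = (-20*16)*(-3 - ½*(-1)) = -320*(-3 + ½) = -320*(-5/2) = 800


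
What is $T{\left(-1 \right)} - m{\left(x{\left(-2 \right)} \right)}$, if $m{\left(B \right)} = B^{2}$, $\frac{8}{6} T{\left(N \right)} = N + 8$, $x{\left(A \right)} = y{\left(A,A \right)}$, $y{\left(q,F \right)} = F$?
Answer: $\frac{5}{4} \approx 1.25$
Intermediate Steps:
$x{\left(A \right)} = A$
$T{\left(N \right)} = 6 + \frac{3 N}{4}$ ($T{\left(N \right)} = \frac{3 \left(N + 8\right)}{4} = \frac{3 \left(8 + N\right)}{4} = 6 + \frac{3 N}{4}$)
$T{\left(-1 \right)} - m{\left(x{\left(-2 \right)} \right)} = \left(6 + \frac{3}{4} \left(-1\right)\right) - \left(-2\right)^{2} = \left(6 - \frac{3}{4}\right) - 4 = \frac{21}{4} - 4 = \frac{5}{4}$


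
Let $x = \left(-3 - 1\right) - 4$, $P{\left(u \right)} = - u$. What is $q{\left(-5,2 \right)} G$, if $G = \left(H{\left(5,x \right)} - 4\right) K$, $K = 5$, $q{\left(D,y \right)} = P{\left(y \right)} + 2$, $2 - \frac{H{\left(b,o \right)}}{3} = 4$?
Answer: $0$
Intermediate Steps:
$x = -8$ ($x = -4 - 4 = -8$)
$H{\left(b,o \right)} = -6$ ($H{\left(b,o \right)} = 6 - 12 = -6$)
$q{\left(D,y \right)} = 2 - y$ ($q{\left(D,y \right)} = - y + 2 = 2 - y$)
$G = -50$ ($G = \left(-6 - 4\right) 5 = \left(-10\right) 5 = -50$)
$q{\left(-5,2 \right)} G = \left(2 - 2\right) \left(-50\right) = 0 \left(-50\right) = 0$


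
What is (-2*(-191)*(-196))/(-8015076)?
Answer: 18718/2003769 ≈ 0.0093414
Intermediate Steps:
(-2*(-191)*(-196))/(-8015076) = (382*(-196))*(-1/8015076) = -74872*(-1/8015076) = 18718/2003769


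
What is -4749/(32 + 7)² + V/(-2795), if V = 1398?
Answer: -394867/109005 ≈ -3.6225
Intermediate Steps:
-4749/(32 + 7)² + V/(-2795) = -4749/(32 + 7)² + 1398/(-2795) = -4749/(39²) + 1398*(-1/2795) = -4749/1521 - 1398/2795 = -4749*1/1521 - 1398/2795 = -1583/507 - 1398/2795 = -394867/109005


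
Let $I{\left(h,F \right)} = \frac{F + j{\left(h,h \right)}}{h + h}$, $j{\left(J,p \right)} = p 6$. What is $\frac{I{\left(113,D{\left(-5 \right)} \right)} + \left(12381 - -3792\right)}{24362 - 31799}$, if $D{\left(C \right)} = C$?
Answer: $- \frac{3655771}{1680762} \approx -2.1751$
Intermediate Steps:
$j{\left(J,p \right)} = 6 p$
$I{\left(h,F \right)} = \frac{F + 6 h}{2 h}$ ($I{\left(h,F \right)} = \frac{F + 6 h}{h + h} = \frac{F + 6 h}{2 h}$)
$\frac{I{\left(113,D{\left(-5 \right)} \right)} + \left(12381 - -3792\right)}{24362 - 31799} = \frac{\left(3 + \frac{1}{2} \left(-5\right) \frac{1}{113}\right) + \left(12381 - -3792\right)}{24362 - 31799} = \frac{\left(3 + \frac{1}{2} \left(-5\right) \frac{1}{113}\right) + \left(12381 + 3792\right)}{-7437} = \left(\left(3 - \frac{5}{226}\right) + 16173\right) \left(- \frac{1}{7437}\right) = \left(\frac{673}{226} + 16173\right) \left(- \frac{1}{7437}\right) = \frac{3655771}{226} \left(- \frac{1}{7437}\right) = - \frac{3655771}{1680762}$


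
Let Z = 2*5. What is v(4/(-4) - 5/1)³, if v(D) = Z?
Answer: 1000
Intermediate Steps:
Z = 10
v(D) = 10
v(4/(-4) - 5/1)³ = 10³ = 1000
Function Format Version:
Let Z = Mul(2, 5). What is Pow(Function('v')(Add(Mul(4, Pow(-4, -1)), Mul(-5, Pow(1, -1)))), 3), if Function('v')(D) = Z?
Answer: 1000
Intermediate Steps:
Z = 10
Function('v')(D) = 10
Pow(Function('v')(Add(Mul(4, Pow(-4, -1)), Mul(-5, Pow(1, -1)))), 3) = Pow(10, 3) = 1000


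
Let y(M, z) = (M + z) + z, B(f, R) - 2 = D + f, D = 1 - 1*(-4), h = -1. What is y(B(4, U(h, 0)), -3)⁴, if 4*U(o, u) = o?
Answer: 625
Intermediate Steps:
D = 5 (D = 1 + 4 = 5)
U(o, u) = o/4
B(f, R) = 7 + f (B(f, R) = 2 + (5 + f) = 7 + f)
y(M, z) = M + 2*z
y(B(4, U(h, 0)), -3)⁴ = ((7 + 4) + 2*(-3))⁴ = (11 - 6)⁴ = 5⁴ = 625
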